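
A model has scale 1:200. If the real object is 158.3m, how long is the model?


Model size = real / scale
= 158.3 / 200
= 0.7915 m

0.7915 m


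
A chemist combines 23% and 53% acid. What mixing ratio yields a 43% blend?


Let x parts of 23% mix with y parts of 53%.
23x + 53y = 43(x + y)
23x + 53y = 43x + 43y
x(23 - 43) = y(43 - 53)
x/y = (53 - 43)/(43 - 23) = 10/20
Simplify: 1:2
= 1:2

1:2


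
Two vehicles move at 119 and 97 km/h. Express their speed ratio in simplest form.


Ratio = 119:97
GCD = 1
Simplified = 119:97
Time ratio (same distance) = 97:119
Speed ratio = 119:97

119:97


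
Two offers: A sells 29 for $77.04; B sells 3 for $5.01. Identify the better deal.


Deal A: $77.04/29 = $2.6566/unit
Deal B: $5.01/3 = $1.6700/unit
B is cheaper per unit
= Deal B

Deal B


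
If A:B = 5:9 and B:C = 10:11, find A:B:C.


Match B: multiply A:B by 10 → 50:90
Multiply B:C by 9 → 90:99
Combined: 50:90:99
GCD = 1
= 50:90:99

50:90:99


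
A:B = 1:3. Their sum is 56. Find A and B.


Let A = 1k, B = 3k.
1k + 3k = 56
4k = 56 → k = 56/4 = 14
A = 1×14 = 14, B = 3×14 = 42
= A = 14, B = 42

A = 14, B = 42


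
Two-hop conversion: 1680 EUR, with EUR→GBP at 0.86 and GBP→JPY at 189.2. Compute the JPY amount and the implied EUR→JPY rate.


Step 1: 1680 EUR × 0.86 = 1444.80 GBP
Step 2: 1444.80 GBP × 189.2 = 273356.16 JPY
Implied rate EUR→JPY = 0.86 × 189.2 = 162.7120
= 273356.16 JPY; implied rate 162.7120 JPY/EUR

273356.16 JPY; implied rate 162.7120 JPY/EUR


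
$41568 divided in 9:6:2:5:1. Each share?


Total parts = 9 + 6 + 2 + 5 + 1 = 23
Part 1: 41568 × 9/23 = 16265.74
Part 2: 41568 × 6/23 = 10843.83
Part 3: 41568 × 2/23 = 3614.61
Part 4: 41568 × 5/23 = 9036.52
Part 5: 41568 × 1/23 = 1807.30
= Part 1: $16265.74, Part 2: $10843.83, Part 3: $3614.61, Part 4: $9036.52, Part 5: $1807.30

Part 1: $16265.74, Part 2: $10843.83, Part 3: $3614.61, Part 4: $9036.52, Part 5: $1807.30


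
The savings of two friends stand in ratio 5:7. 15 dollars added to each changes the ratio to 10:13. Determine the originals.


Let A = 5k, B = 7k.
(5k + 15) / (7k + 15) = 10/13
Cross-multiply: 13(5k + 15) = 10(7k + 15)
65k + 195 = 70k + 150
65k - 70k = 150 - 195
-5k = -45
k = -45/-5 = 9
A = 5×9 = 45, B = 7×9 = 63
= A = 45, B = 63

A = 45, B = 63


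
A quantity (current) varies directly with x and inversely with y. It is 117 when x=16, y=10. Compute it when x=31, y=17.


z = k·x/y
Solve for k using the known point: k = z·y/x = 117×10/16 = 1170/16 = 73.1250
Now evaluate at x=31, y=17:
z = k × 31 / 17 = (1170 × 31) / (16 × 17) = 36270/272
≈ 133.3456

133.3456


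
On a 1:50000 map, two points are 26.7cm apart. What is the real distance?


Real distance = map distance × scale
= 26.7cm × 50000
= 1335000 cm = 13350.0 m
= 13.350 km

13.350 km


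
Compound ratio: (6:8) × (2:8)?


Compound ratio = (6×2) : (8×8)
= 12:64
GCD = 4
= 3:16

3:16


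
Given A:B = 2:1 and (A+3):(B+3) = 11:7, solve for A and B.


Let A = 2k, B = 1k.
(2k + 3) / (1k + 3) = 11/7
Cross-multiply: 7(2k + 3) = 11(1k + 3)
14k + 21 = 11k + 33
14k - 11k = 33 - 21
3k = 12
k = 12/3 = 4
A = 2×4 = 8, B = 1×4 = 4
= A = 8, B = 4

A = 8, B = 4


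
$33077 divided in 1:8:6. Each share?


Total parts = 1 + 8 + 6 = 15
Part 1: 33077 × 1/15 = 2205.13
Part 2: 33077 × 8/15 = 17641.07
Part 3: 33077 × 6/15 = 13230.80
= Part 1: $2205.13, Part 2: $17641.07, Part 3: $13230.80

Part 1: $2205.13, Part 2: $17641.07, Part 3: $13230.80


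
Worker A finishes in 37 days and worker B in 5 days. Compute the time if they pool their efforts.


Rate of A = 1/37 per day
Rate of B = 1/5 per day
Combined rate = 1/37 + 1/5 = 42/185 ≈ 0.2270 per day
Days = 1 / combined rate = 185/42
≈ 4.40 days

4.40 days


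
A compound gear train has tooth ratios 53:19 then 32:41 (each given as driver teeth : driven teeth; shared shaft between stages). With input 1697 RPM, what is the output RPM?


Stage 1: RPM_B = RPM_A × t_A/t_B = 1697 × 53/19 = 89941/19 ≈ 4733.74
B and C share a shaft → RPM_C = RPM_B
Stage 2: RPM_D = RPM_C × t_C/t_D = RPM_A × (t_A×t_C)/(t_B×t_D)
Overall ratio = (53×32)/(19×41) = 1696/779
RPM_D = 1697 × 1696/779 = 2878112/779
≈ 3694.62 RPM

3694.62 RPM


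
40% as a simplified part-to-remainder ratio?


40% means 40 parts out of 100; remainder = 60
Part : remainder = 40:60
GCD = 20
= 2:3

2:3


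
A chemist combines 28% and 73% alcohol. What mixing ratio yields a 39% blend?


Let x parts of 28% mix with y parts of 73%.
28x + 73y = 39(x + y)
28x + 73y = 39x + 39y
x(28 - 39) = y(39 - 73)
x/y = (73 - 39)/(39 - 28) = 34/11
Simplify: 34:11
= 34:11

34:11


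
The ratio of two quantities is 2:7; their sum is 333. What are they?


Let A = 2k, B = 7k.
2k + 7k = 333
9k = 333 → k = 333/9 = 37
A = 2×37 = 74, B = 7×37 = 259
= A = 74, B = 259

A = 74, B = 259


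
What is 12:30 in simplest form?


GCD(12, 30) = 6
12/6 : 30/6
= 2:5

2:5


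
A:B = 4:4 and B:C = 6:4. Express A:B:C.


Match B: multiply A:B by 6 → 24:24
Multiply B:C by 4 → 24:16
Combined: 24:24:16
GCD = 8
= 3:3:2

3:3:2


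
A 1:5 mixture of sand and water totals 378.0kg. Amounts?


Total parts = 1 + 5 = 6
sand: 378.0 × 1/6 = 63.0kg
water: 378.0 × 5/6 = 315.0kg
= 63.0kg and 315.0kg

63.0kg and 315.0kg


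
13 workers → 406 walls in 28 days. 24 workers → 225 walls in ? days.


Days ∝ work / workers, so d₂ = d₁ × (m₁/m₂) × (w₂/w₁)
Workers factor (inverse): 13/24 ≈ 0.5417
Work factor (direct): 225/406 ≈ 0.5542
d₂ = 28 × 13/24 × 225/406 = (28 × 13 × 225) / (24 × 406) = 81900/9744
≈ 8.41 days

8.41 days


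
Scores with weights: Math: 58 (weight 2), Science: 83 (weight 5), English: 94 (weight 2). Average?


Numerator = 58×2 + 83×5 + 94×2
= 116 + 415 + 188
= 719
Total weight = 9
Weighted avg = 719/9
= 79.89

79.89


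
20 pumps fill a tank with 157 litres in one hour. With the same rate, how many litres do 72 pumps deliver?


Direct proportion: y/x = constant
k = 157/20 = 7.8500
y₂ = k × 72 = 157 × 72 / 20 = 11304/20
= 565.20

565.20


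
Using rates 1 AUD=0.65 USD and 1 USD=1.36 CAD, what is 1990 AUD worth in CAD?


Step 1: 1990 AUD × 0.65 = 1293.50 USD
Step 2: 1293.50 USD × 1.36 = 1759.16 CAD
Implied rate AUD→CAD = 0.65 × 1.36 = 0.8840
= 1759.16 CAD

1759.16 CAD


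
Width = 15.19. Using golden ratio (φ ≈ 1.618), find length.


φ = (1 + √5) / 2 ≈ 1.618
Length = width × φ = 15.19 × 1.618 = 24.57742
≈ 24.58

24.58


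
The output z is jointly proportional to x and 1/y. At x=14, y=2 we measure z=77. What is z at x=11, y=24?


z = k·x/y
Solve for k using the known point: k = z·y/x = 77×2/14 = 154/14 = 11.0000
Now evaluate at x=11, y=24:
z = k × 11 / 24 = (154 × 11) / (14 × 24) = 1694/336
≈ 5.0417

5.0417


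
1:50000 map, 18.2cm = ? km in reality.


Real distance = map distance × scale
= 18.2cm × 50000
= 910000 cm = 9100.0 m
= 9.100 km

9.100 km


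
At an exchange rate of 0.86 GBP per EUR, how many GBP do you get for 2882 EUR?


Amount × rate = 2882 × 0.86
= 2478.52 GBP

2478.52 GBP


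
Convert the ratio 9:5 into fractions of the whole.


Total parts = 9 + 5 = 14
First part: 9/14 = 9/14
Second part: 5/14 = 5/14
= 9/14 and 5/14

9/14 and 5/14


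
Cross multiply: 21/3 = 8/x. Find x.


Cross multiply: 21 × x = 3 × 8
21x = 24
x = 24 / 21
= 1.14

1.14


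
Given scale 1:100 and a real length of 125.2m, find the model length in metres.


Model size = real / scale
= 125.2 / 100
= 1.2520 m

1.2520 m


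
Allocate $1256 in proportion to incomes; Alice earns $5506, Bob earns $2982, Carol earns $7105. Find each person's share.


Total income = 5506 + 2982 + 7105 = $15593
Alice: $1256 × 5506/15593 = $443.50
Bob: $1256 × 2982/15593 = $240.20
Carol: $1256 × 7105/15593 = $572.30
= Alice: $443.50, Bob: $240.20, Carol: $572.30

Alice: $443.50, Bob: $240.20, Carol: $572.30


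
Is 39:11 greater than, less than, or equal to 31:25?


39/11 = 3.5455
31/25 = 1.2400
3.5455 > 1.2400, so 39:11 is greater
= greater than

greater than


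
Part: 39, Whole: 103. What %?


Percentage = (part / whole) × 100
= (39 / 103) × 100
≈ 37.86%

37.86%


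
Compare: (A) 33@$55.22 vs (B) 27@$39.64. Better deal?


Deal A: $55.22/33 = $1.6733/unit
Deal B: $39.64/27 = $1.4681/unit
B is cheaper per unit
= Deal B

Deal B


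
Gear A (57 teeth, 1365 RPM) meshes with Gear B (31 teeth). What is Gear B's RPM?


Gear ratio = 57:31 = 57:31
RPM_B = RPM_A × (teeth_A / teeth_B)
= 1365 × (57/31)
= 2509.8 RPM

2509.8 RPM


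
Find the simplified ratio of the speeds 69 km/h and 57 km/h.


Ratio = 69:57
GCD = 3
Simplified = 23:19
Time ratio (same distance) = 19:23
Speed ratio = 23:19

23:19


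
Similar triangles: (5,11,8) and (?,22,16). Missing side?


Scale factor = 22/11 = 2
Missing side = 5 × 2
= 10.0

10.0


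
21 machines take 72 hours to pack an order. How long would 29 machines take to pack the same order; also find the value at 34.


Inverse proportion: x × y = constant
k = 21 × 72 = 1512
At x=29: k/29 = 52.14
At x=34: k/34 = 44.47
= 52.14 and 44.47

52.14 and 44.47


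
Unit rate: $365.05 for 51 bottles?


Unit rate = total / quantity
= 365.05 / 51
= $7.16 per unit

$7.16 per unit


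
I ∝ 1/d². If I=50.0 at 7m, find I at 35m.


I₁d₁² = I₂d₂²
I₂ = I₁ × (d₁/d₂)²
= 50.0 × (7/35)²
= 50.0 × 49/1225
= 2450/1225
= 2.0000

2.0000


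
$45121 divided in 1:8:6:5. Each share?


Total parts = 1 + 8 + 6 + 5 = 20
Part 1: 45121 × 1/20 = 2256.05
Part 2: 45121 × 8/20 = 18048.40
Part 3: 45121 × 6/20 = 13536.30
Part 4: 45121 × 5/20 = 11280.25
= Part 1: $2256.05, Part 2: $18048.40, Part 3: $13536.30, Part 4: $11280.25

Part 1: $2256.05, Part 2: $18048.40, Part 3: $13536.30, Part 4: $11280.25


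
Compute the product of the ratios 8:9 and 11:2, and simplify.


Compound ratio = (8×11) : (9×2)
= 88:18
GCD = 2
= 44:9

44:9


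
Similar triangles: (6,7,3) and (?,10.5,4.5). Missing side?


Scale factor = 10.5/7 = 1.5
Missing side = 6 × 1.5
= 9.0

9.0


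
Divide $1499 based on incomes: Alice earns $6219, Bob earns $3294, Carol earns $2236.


Total income = 6219 + 3294 + 2236 = $11749
Alice: $1499 × 6219/11749 = $793.45
Bob: $1499 × 3294/11749 = $420.27
Carol: $1499 × 2236/11749 = $285.28
= Alice: $793.45, Bob: $420.27, Carol: $285.28

Alice: $793.45, Bob: $420.27, Carol: $285.28


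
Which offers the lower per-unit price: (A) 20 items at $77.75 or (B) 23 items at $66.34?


Deal A: $77.75/20 = $3.8875/unit
Deal B: $66.34/23 = $2.8843/unit
B is cheaper per unit
= Deal B

Deal B


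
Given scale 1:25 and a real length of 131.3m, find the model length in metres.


Model size = real / scale
= 131.3 / 25
= 5.2520 m

5.2520 m


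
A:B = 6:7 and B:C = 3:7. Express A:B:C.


Match B: multiply A:B by 3 → 18:21
Multiply B:C by 7 → 21:49
Combined: 18:21:49
GCD = 1
= 18:21:49

18:21:49


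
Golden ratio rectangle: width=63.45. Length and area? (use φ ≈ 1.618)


φ = (1 + √5) / 2 ≈ 1.618
Length = width × φ = 63.45 × 1.618 = 102.6621
≈ 102.66
Area = width × length = 63.45 × 102.6621 = 6513.910245 ≈ 6513.91
= Length: 102.66, Area: 6513.91

Length: 102.66, Area: 6513.91


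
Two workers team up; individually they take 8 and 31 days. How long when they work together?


Rate of A = 1/8 per day
Rate of B = 1/31 per day
Combined rate = 1/8 + 1/31 = 39/248 ≈ 0.1573 per day
Days = 1 / combined rate = 248/39
≈ 6.36 days

6.36 days


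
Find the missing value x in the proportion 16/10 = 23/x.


Cross multiply: 16 × x = 10 × 23
16x = 230
x = 230 / 16
= 14.38

14.38


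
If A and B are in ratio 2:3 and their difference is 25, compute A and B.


Let A = 2k, B = 3k.
3k - 2k = 25
1k = 25 → k = 25/1 = 25
A = 2×25 = 50, B = 3×25 = 75
= A = 50, B = 75

A = 50, B = 75


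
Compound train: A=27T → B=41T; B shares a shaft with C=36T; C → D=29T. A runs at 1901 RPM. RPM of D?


Stage 1: RPM_B = RPM_A × t_A/t_B = 1901 × 27/41 = 51327/41 ≈ 1251.88
B and C share a shaft → RPM_C = RPM_B
Stage 2: RPM_D = RPM_C × t_C/t_D = RPM_A × (t_A×t_C)/(t_B×t_D)
Overall ratio = (27×36)/(41×29) = 972/1189
RPM_D = 1901 × 972/1189 = 1847772/1189
≈ 1554.06 RPM

1554.06 RPM


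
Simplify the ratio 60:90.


GCD(60, 90) = 30
60/30 : 90/30
= 2:3

2:3


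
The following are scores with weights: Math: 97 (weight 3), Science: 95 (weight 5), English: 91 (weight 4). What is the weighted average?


Numerator = 97×3 + 95×5 + 91×4
= 291 + 475 + 364
= 1130
Total weight = 12
Weighted avg = 1130/12
= 94.17

94.17


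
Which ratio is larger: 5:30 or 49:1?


5/30 = 0.1667
49/1 = 49.0000
0.1667 < 49.0000, so 5:30 is less
= 49:1

49:1


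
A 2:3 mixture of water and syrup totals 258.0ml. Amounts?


Total parts = 2 + 3 = 5
water: 258.0 × 2/5 = 103.2ml
syrup: 258.0 × 3/5 = 154.8ml
= 103.2ml and 154.8ml

103.2ml and 154.8ml


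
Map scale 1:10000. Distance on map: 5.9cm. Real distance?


Real distance = map distance × scale
= 5.9cm × 10000
= 59000 cm = 590.0 m
= 0.590 km

0.590 km


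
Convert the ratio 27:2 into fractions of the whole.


Total parts = 27 + 2 = 29
First part: 27/29 = 27/29
Second part: 2/29 = 2/29
= 27/29 and 2/29

27/29 and 2/29


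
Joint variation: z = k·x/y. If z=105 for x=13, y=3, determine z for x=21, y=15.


z = k·x/y
Solve for k using the known point: k = z·y/x = 105×3/13 = 315/13 ≈ 24.2308
Now evaluate at x=21, y=15:
z = k × 21 / 15 = (315 × 21) / (13 × 15) = 6615/195
≈ 33.9231

33.9231


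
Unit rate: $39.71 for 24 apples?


Unit rate = total / quantity
= 39.71 / 24
= $1.65 per unit

$1.65 per unit


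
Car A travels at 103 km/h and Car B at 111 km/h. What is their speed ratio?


Ratio = 103:111
GCD = 1
Simplified = 103:111
Time ratio (same distance) = 111:103
Speed ratio = 103:111

103:111


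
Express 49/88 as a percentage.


Percentage = (part / whole) × 100
= (49 / 88) × 100
≈ 55.68%

55.68%


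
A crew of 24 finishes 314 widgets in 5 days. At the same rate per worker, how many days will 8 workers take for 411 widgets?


Days ∝ work / workers, so d₂ = d₁ × (m₁/m₂) × (w₂/w₁)
Workers factor (inverse): 24/8 = 3.0000
Work factor (direct): 411/314 ≈ 1.3089
d₂ = 5 × 24/8 × 411/314 = (5 × 24 × 411) / (8 × 314) = 49320/2512
≈ 19.63 days

19.63 days


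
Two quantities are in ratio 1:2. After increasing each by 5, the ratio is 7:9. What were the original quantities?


Let A = 1k, B = 2k.
(1k + 5) / (2k + 5) = 7/9
Cross-multiply: 9(1k + 5) = 7(2k + 5)
9k + 45 = 14k + 35
9k - 14k = 35 - 45
-5k = -10
k = -10/-5 = 2
A = 1×2 = 2, B = 2×2 = 4
= A = 2, B = 4

A = 2, B = 4


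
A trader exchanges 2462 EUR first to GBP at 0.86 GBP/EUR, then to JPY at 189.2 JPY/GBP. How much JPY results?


Step 1: 2462 EUR × 0.86 = 2117.32 GBP
Step 2: 2117.32 GBP × 189.2 = 400596.94 JPY
Implied rate EUR→JPY = 0.86 × 189.2 = 162.7120
= 400596.94 JPY

400596.94 JPY


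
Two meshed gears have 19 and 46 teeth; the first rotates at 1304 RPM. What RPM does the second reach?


Gear ratio = 19:46 = 19:46
RPM_B = RPM_A × (teeth_A / teeth_B)
= 1304 × (19/46)
= 538.6 RPM

538.6 RPM


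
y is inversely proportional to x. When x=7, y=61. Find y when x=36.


Inverse proportion: x × y = constant
k = 7 × 61 = 427
y₂ = k / 36 = 427 / 36
= 11.86

11.86


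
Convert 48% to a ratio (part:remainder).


48% means 48 parts out of 100; remainder = 52
Part : remainder = 48:52
GCD = 4
= 12:13

12:13


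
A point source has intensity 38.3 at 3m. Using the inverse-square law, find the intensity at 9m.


I₁d₁² = I₂d₂²
I₂ = I₁ × (d₁/d₂)²
= 38.3 × (3/9)²
= 38.3 × 9/81
= 344.7/81
≈ 4.2556

4.2556


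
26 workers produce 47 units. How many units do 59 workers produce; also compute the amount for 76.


Direct proportion: y/x = constant
k = 47/26 ≈ 1.8077
y at x=59: k × 59 = 47 × 59 / 26 = 2773/26 ≈ 106.65
y at x=76: k × 76 = 47 × 76 / 26 = 3572/26 ≈ 137.38
= 106.65 and 137.38

106.65 and 137.38


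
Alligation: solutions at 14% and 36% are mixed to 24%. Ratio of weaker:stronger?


Let x parts of 14% mix with y parts of 36%.
14x + 36y = 24(x + y)
14x + 36y = 24x + 24y
x(14 - 24) = y(24 - 36)
x/y = (36 - 24)/(24 - 14) = 12/10
Simplify: 6:5
= 6:5

6:5


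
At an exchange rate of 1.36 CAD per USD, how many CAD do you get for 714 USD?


Amount × rate = 714 × 1.36
= 971.04 CAD

971.04 CAD


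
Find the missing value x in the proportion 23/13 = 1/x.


Cross multiply: 23 × x = 13 × 1
23x = 13
x = 13 / 23
= 0.57

0.57


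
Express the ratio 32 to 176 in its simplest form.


GCD(32, 176) = 16
32/16 : 176/16
= 2:11

2:11


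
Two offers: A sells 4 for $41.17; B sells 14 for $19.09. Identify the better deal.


Deal A: $41.17/4 = $10.2925/unit
Deal B: $19.09/14 = $1.3636/unit
B is cheaper per unit
= Deal B

Deal B


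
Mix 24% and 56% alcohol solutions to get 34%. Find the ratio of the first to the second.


Let x parts of 24% mix with y parts of 56%.
24x + 56y = 34(x + y)
24x + 56y = 34x + 34y
x(24 - 34) = y(34 - 56)
x/y = (56 - 34)/(34 - 24) = 22/10
Simplify: 11:5
= 11:5

11:5


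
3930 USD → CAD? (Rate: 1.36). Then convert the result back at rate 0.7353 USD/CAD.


Amount × rate = 3930 × 1.36 = 5344.80 CAD
Round-trip: 5344.80 × 0.7353 = 3930.03 USD
= 5344.80 CAD, then 3930.03 USD

5344.80 CAD, then 3930.03 USD


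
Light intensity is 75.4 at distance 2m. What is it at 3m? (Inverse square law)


I₁d₁² = I₂d₂²
I₂ = I₁ × (d₁/d₂)²
= 75.4 × (2/3)²
= 75.4 × 4/9
= 301.6/9
≈ 33.5111

33.5111


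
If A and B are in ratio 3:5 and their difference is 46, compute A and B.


Let A = 3k, B = 5k.
5k - 3k = 46
2k = 46 → k = 46/2 = 23
A = 3×23 = 69, B = 5×23 = 115
= A = 69, B = 115

A = 69, B = 115


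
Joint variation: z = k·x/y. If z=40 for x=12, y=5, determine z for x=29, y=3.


z = k·x/y
Solve for k using the known point: k = z·y/x = 40×5/12 = 200/12 ≈ 16.6667
Now evaluate at x=29, y=3:
z = k × 29 / 3 = (200 × 29) / (12 × 3) = 5800/36
≈ 161.1111

161.1111


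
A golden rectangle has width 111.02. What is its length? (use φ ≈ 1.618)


φ = (1 + √5) / 2 ≈ 1.618
Length = width × φ = 111.02 × 1.618 = 179.63036
≈ 179.63

179.63


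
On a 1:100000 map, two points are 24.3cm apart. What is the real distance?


Real distance = map distance × scale
= 24.3cm × 100000
= 2430000 cm = 24300.0 m
= 24.300 km

24.300 km


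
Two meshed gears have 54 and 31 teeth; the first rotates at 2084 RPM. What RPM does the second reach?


Gear ratio = 54:31 = 54:31
RPM_B = RPM_A × (teeth_A / teeth_B)
= 2084 × (54/31)
= 3630.2 RPM

3630.2 RPM


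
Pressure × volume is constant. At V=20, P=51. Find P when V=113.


Inverse proportion: x × y = constant
k = 20 × 51 = 1020
y₂ = k / 113 = 1020 / 113
= 9.03

9.03


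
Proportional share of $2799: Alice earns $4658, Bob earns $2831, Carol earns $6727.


Total income = 4658 + 2831 + 6727 = $14216
Alice: $2799 × 4658/14216 = $917.12
Bob: $2799 × 2831/14216 = $557.40
Carol: $2799 × 6727/14216 = $1324.48
= Alice: $917.12, Bob: $557.40, Carol: $1324.48

Alice: $917.12, Bob: $557.40, Carol: $1324.48


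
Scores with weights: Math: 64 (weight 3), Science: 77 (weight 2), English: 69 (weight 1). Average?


Numerator = 64×3 + 77×2 + 69×1
= 192 + 154 + 69
= 415
Total weight = 6
Weighted avg = 415/6
= 69.17

69.17


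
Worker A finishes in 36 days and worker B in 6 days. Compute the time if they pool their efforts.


Rate of A = 1/36 per day
Rate of B = 1/6 per day
Combined rate = 1/36 + 1/6 = 42/216 ≈ 0.1944 per day
Days = 1 / combined rate = 216/42
≈ 5.14 days

5.14 days


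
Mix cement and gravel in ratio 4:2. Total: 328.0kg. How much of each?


Total parts = 4 + 2 = 6
cement: 328.0 × 4/6 = 218.7kg
gravel: 328.0 × 2/6 = 109.3kg
= 218.7kg and 109.3kg

218.7kg and 109.3kg


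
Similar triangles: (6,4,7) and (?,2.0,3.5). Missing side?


Scale factor = 2.0/4 = 0.5
Missing side = 6 × 0.5
= 3.0

3.0


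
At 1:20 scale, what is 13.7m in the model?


Model size = real / scale
= 13.7 / 20
= 0.6850 m

0.6850 m


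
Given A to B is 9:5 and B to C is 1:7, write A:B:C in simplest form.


Match B: multiply A:B by 1 → 9:5
Multiply B:C by 5 → 5:35
Combined: 9:5:35
GCD = 1
= 9:5:35

9:5:35


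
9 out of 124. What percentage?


Percentage = (part / whole) × 100
= (9 / 124) × 100
≈ 7.26%

7.26%


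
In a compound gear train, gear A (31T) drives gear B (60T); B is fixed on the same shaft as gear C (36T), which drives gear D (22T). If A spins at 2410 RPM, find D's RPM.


Stage 1: RPM_B = RPM_A × t_A/t_B = 2410 × 31/60 = 74710/60 ≈ 1245.17
B and C share a shaft → RPM_C = RPM_B
Stage 2: RPM_D = RPM_C × t_C/t_D = RPM_A × (t_A×t_C)/(t_B×t_D)
Overall ratio = (31×36)/(60×22) = 1116/1320
RPM_D = 2410 × 1116/1320 = 2689560/1320
≈ 2037.55 RPM

2037.55 RPM


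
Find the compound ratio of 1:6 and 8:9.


Compound ratio = (1×8) : (6×9)
= 8:54
GCD = 2
= 4:27

4:27


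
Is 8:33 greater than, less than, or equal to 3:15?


8/33 = 0.2424
3/15 = 0.2000
0.2424 > 0.2000, so 8:33 is greater
= greater than

greater than


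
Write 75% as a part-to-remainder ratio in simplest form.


75% means 75 parts out of 100; remainder = 25
Part : remainder = 75:25
GCD = 25
= 3:1

3:1


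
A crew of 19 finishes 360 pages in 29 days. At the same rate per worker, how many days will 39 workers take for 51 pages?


Days ∝ work / workers, so d₂ = d₁ × (m₁/m₂) × (w₂/w₁)
Workers factor (inverse): 19/39 ≈ 0.4872
Work factor (direct): 51/360 ≈ 0.1417
d₂ = 29 × 19/39 × 51/360 = (29 × 19 × 51) / (39 × 360) = 28101/14040
≈ 2.00 days

2.00 days


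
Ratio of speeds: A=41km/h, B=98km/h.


Ratio = 41:98
GCD = 1
Simplified = 41:98
Time ratio (same distance) = 98:41
Speed ratio = 41:98

41:98


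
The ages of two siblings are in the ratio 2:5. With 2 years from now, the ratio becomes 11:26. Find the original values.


Let A = 2k, B = 5k.
(2k + 2) / (5k + 2) = 11/26
Cross-multiply: 26(2k + 2) = 11(5k + 2)
52k + 52 = 55k + 22
52k - 55k = 22 - 52
-3k = -30
k = -30/-3 = 10
A = 2×10 = 20, B = 5×10 = 50
= A = 20, B = 50

A = 20, B = 50


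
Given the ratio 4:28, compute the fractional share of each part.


Total parts = 4 + 28 = 32
First part: 4/32 = 1/8
Second part: 28/32 = 7/8
= 1/8 and 7/8

1/8 and 7/8


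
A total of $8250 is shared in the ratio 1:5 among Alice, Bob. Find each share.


Total parts = 1 + 5 = 6
Alice: 8250 × 1/6 = 1375.00
Bob: 8250 × 5/6 = 6875.00
= Alice: $1375.00, Bob: $6875.00

Alice: $1375.00, Bob: $6875.00


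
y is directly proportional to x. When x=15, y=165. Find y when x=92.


Direct proportion: y/x = constant
k = 165/15 = 11.0000
y₂ = k × 92 = 165 × 92 / 15 = 15180/15
= 1012.00

1012.00


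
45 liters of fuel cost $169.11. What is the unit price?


Unit rate = total / quantity
= 169.11 / 45
= $3.76 per unit

$3.76 per unit


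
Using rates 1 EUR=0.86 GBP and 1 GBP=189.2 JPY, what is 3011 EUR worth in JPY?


Step 1: 3011 EUR × 0.86 = 2589.46 GBP
Step 2: 2589.46 GBP × 189.2 = 489925.83 JPY
Implied rate EUR→JPY = 0.86 × 189.2 = 162.7120
= 489925.83 JPY

489925.83 JPY


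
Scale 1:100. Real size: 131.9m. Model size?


Model size = real / scale
= 131.9 / 100
= 1.3190 m

1.3190 m


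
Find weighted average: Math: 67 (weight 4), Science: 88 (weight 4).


Numerator = 67×4 + 88×4
= 268 + 352
= 620
Total weight = 8
Weighted avg = 620/8
= 77.50

77.50


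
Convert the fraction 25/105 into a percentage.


Percentage = (part / whole) × 100
= (25 / 105) × 100
≈ 23.81%

23.81%


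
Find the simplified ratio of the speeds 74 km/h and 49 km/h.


Ratio = 74:49
GCD = 1
Simplified = 74:49
Time ratio (same distance) = 49:74
Speed ratio = 74:49

74:49


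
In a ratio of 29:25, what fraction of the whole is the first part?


Total parts = 29 + 25 = 54
First part: 29/54 = 29/54
= 29/54

29/54


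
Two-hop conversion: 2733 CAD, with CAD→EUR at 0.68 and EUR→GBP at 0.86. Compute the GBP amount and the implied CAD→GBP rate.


Step 1: 2733 CAD × 0.68 = 1858.44 EUR
Step 2: 1858.44 EUR × 0.86 = 1598.26 GBP
Implied rate CAD→GBP = 0.68 × 0.86 = 0.5848
= 1598.26 GBP; implied rate 0.5848 GBP/CAD

1598.26 GBP; implied rate 0.5848 GBP/CAD


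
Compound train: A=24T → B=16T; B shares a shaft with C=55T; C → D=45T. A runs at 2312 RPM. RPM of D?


Stage 1: RPM_B = RPM_A × t_A/t_B = 2312 × 24/16 = 55488/16 = 3468.00
B and C share a shaft → RPM_C = RPM_B
Stage 2: RPM_D = RPM_C × t_C/t_D = RPM_A × (t_A×t_C)/(t_B×t_D)
Overall ratio = (24×55)/(16×45) = 1320/720
RPM_D = 2312 × 1320/720 = 3051840/720
≈ 4238.67 RPM

4238.67 RPM


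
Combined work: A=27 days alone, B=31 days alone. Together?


Rate of A = 1/27 per day
Rate of B = 1/31 per day
Combined rate = 1/27 + 1/31 = 58/837 ≈ 0.0693 per day
Days = 1 / combined rate = 837/58
≈ 14.43 days

14.43 days


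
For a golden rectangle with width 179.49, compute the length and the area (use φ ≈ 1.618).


φ = (1 + √5) / 2 ≈ 1.618
Length = width × φ = 179.49 × 1.618 = 290.41482
≈ 290.41
Area = width × length = 179.49 × 290.41482 = 52126.5560418 ≈ 52126.56
= Length: 290.41, Area: 52126.56

Length: 290.41, Area: 52126.56


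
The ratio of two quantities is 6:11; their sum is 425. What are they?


Let A = 6k, B = 11k.
6k + 11k = 425
17k = 425 → k = 425/17 = 25
A = 6×25 = 150, B = 11×25 = 275
= A = 150, B = 275

A = 150, B = 275


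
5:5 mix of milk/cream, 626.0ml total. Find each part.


Total parts = 5 + 5 = 10
milk: 626.0 × 5/10 = 313.0ml
cream: 626.0 × 5/10 = 313.0ml
= 313.0ml and 313.0ml

313.0ml and 313.0ml


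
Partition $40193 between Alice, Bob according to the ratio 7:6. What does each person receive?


Total parts = 7 + 6 = 13
Alice: 40193 × 7/13 = 21642.38
Bob: 40193 × 6/13 = 18550.62
= Alice: $21642.38, Bob: $18550.62

Alice: $21642.38, Bob: $18550.62


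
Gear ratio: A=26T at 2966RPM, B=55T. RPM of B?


Gear ratio = 26:55 = 26:55
RPM_B = RPM_A × (teeth_A / teeth_B)
= 2966 × (26/55)
= 1402.1 RPM

1402.1 RPM


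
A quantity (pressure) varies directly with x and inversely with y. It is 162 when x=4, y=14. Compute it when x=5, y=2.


z = k·x/y
Solve for k using the known point: k = z·y/x = 162×14/4 = 2268/4 = 567.0000
Now evaluate at x=5, y=2:
z = k × 5 / 2 = (2268 × 5) / (4 × 2) = 11340/8
= 1417.5000

1417.5000


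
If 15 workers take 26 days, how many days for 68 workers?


Inverse proportion: x × y = constant
k = 15 × 26 = 390
y₂ = k / 68 = 390 / 68
= 5.74

5.74


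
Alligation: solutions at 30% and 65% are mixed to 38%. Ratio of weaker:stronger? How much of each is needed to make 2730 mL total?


Let x parts of 30% mix with y parts of 65%.
30x + 65y = 38(x + y)
30x + 65y = 38x + 38y
x(30 - 38) = y(38 - 65)
x/y = (65 - 38)/(38 - 30) = 27/8
Simplify: 27:8
Total parts = 35; one part = 2730/35 = 78.00 mL
30% solution: 27×78.00 = 2106.00 mL
65% solution: 8×78.00 = 624.00 mL
= ratio 27:8; 2106.00 mL and 624.00 mL

ratio 27:8; 2106.00 mL and 624.00 mL


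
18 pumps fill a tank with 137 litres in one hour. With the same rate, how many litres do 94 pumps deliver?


Direct proportion: y/x = constant
k = 137/18 ≈ 7.6111
y₂ = k × 94 = 137 × 94 / 18 = 12878/18
≈ 715.44

715.44


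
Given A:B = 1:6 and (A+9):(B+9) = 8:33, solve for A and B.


Let A = 1k, B = 6k.
(1k + 9) / (6k + 9) = 8/33
Cross-multiply: 33(1k + 9) = 8(6k + 9)
33k + 297 = 48k + 72
33k - 48k = 72 - 297
-15k = -225
k = -225/-15 = 15
A = 1×15 = 15, B = 6×15 = 90
= A = 15, B = 90

A = 15, B = 90


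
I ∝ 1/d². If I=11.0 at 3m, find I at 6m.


I₁d₁² = I₂d₂²
I₂ = I₁ × (d₁/d₂)²
= 11.0 × (3/6)²
= 11.0 × 9/36
= 99/36
= 2.7500

2.7500


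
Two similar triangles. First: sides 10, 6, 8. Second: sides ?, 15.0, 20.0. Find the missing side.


Scale factor = 15.0/6 = 2.5
Missing side = 10 × 2.5
= 25.0

25.0


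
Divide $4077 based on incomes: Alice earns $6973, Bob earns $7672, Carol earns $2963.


Total income = 6973 + 7672 + 2963 = $17608
Alice: $4077 × 6973/17608 = $1614.55
Bob: $4077 × 7672/17608 = $1776.39
Carol: $4077 × 2963/17608 = $686.06
= Alice: $1614.55, Bob: $1776.39, Carol: $686.06

Alice: $1614.55, Bob: $1776.39, Carol: $686.06


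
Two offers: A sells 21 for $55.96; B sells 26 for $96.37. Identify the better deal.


Deal A: $55.96/21 = $2.6648/unit
Deal B: $96.37/26 = $3.7065/unit
A is cheaper per unit
= Deal A

Deal A


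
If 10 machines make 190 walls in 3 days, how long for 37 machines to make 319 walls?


Days ∝ work / workers, so d₂ = d₁ × (m₁/m₂) × (w₂/w₁)
Workers factor (inverse): 10/37 ≈ 0.2703
Work factor (direct): 319/190 ≈ 1.6789
d₂ = 3 × 10/37 × 319/190 = (3 × 10 × 319) / (37 × 190) = 9570/7030
≈ 1.36 days

1.36 days


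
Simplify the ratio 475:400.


GCD(475, 400) = 25
475/25 : 400/25
= 19:16

19:16


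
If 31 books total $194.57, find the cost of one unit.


Unit rate = total / quantity
= 194.57 / 31
= $6.28 per unit

$6.28 per unit


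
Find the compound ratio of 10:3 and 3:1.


Compound ratio = (10×3) : (3×1)
= 30:3
GCD = 3
= 10:1

10:1


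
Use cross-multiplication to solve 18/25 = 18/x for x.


Cross multiply: 18 × x = 25 × 18
18x = 450
x = 450 / 18
= 25.00

25.00


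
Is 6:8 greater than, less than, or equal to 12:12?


6/8 = 0.7500
12/12 = 1.0000
0.7500 < 1.0000, so 6:8 is less
= less than

less than


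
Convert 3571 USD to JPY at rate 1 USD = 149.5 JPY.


Amount × rate = 3571 × 149.5
= 533864.50 JPY

533864.50 JPY


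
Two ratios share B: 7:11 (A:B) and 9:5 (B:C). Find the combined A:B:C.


Match B: multiply A:B by 9 → 63:99
Multiply B:C by 11 → 99:55
Combined: 63:99:55
GCD = 1
= 63:99:55

63:99:55


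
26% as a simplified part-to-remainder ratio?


26% means 26 parts out of 100; remainder = 74
Part : remainder = 26:74
GCD = 2
= 13:37

13:37


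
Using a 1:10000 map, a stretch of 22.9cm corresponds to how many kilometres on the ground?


Real distance = map distance × scale
= 22.9cm × 10000
= 229000 cm = 2290.0 m
= 2.290 km

2.290 km


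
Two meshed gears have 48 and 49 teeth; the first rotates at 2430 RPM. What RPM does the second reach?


Gear ratio = 48:49 = 48:49
RPM_B = RPM_A × (teeth_A / teeth_B)
= 2430 × (48/49)
= 2380.4 RPM

2380.4 RPM


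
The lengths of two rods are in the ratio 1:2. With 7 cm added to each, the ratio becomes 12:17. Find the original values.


Let A = 1k, B = 2k.
(1k + 7) / (2k + 7) = 12/17
Cross-multiply: 17(1k + 7) = 12(2k + 7)
17k + 119 = 24k + 84
17k - 24k = 84 - 119
-7k = -35
k = -35/-7 = 5
A = 1×5 = 5, B = 2×5 = 10
= A = 5, B = 10

A = 5, B = 10


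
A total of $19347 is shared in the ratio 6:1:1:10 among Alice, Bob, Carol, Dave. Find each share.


Total parts = 6 + 1 + 1 + 10 = 18
Alice: 19347 × 6/18 = 6449.00
Bob: 19347 × 1/18 = 1074.83
Carol: 19347 × 1/18 = 1074.83
Dave: 19347 × 10/18 = 10748.33
= Alice: $6449.00, Bob: $1074.83, Carol: $1074.83, Dave: $10748.33

Alice: $6449.00, Bob: $1074.83, Carol: $1074.83, Dave: $10748.33


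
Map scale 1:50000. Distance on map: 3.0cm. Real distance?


Real distance = map distance × scale
= 3.0cm × 50000
= 150000 cm = 1500.0 m
= 1.500 km

1.500 km


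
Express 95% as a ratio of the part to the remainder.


95% means 95 parts out of 100; remainder = 5
Part : remainder = 95:5
GCD = 5
= 19:1

19:1


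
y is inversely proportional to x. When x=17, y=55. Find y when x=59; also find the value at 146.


Inverse proportion: x × y = constant
k = 17 × 55 = 935
At x=59: k/59 = 15.85
At x=146: k/146 = 6.40
= 15.85 and 6.40

15.85 and 6.40


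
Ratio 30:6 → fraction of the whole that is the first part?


Total parts = 30 + 6 = 36
First part: 30/36 = 5/6
= 5/6

5/6


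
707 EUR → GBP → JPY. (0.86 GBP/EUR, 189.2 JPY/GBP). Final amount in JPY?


Step 1: 707 EUR × 0.86 = 608.02 GBP
Step 2: 608.02 GBP × 189.2 = 115037.38 JPY
Implied rate EUR→JPY = 0.86 × 189.2 = 162.7120
= 115037.38 JPY

115037.38 JPY


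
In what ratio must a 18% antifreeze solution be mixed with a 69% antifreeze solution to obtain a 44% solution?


Let x parts of 18% mix with y parts of 69%.
18x + 69y = 44(x + y)
18x + 69y = 44x + 44y
x(18 - 44) = y(44 - 69)
x/y = (69 - 44)/(44 - 18) = 25/26
Simplify: 25:26
= 25:26

25:26


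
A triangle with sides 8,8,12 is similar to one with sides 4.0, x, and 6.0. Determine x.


Scale factor = 4.0/8 = 0.5
Missing side = 8 × 0.5
= 4.0

4.0


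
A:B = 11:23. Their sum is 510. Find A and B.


Let A = 11k, B = 23k.
11k + 23k = 510
34k = 510 → k = 510/34 = 15
A = 11×15 = 165, B = 23×15 = 345
= A = 165, B = 345

A = 165, B = 345


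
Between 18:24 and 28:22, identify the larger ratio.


18/24 = 0.7500
28/22 = 1.2727
0.7500 < 1.2727, so 18:24 is less
= 28:22

28:22


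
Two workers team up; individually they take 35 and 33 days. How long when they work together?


Rate of A = 1/35 per day
Rate of B = 1/33 per day
Combined rate = 1/35 + 1/33 = 68/1155 ≈ 0.0589 per day
Days = 1 / combined rate = 1155/68
≈ 16.99 days

16.99 days


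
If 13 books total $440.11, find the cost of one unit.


Unit rate = total / quantity
= 440.11 / 13
= $33.85 per unit

$33.85 per unit


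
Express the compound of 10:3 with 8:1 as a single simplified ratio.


Compound ratio = (10×8) : (3×1)
= 80:3
GCD = 1
= 80:3

80:3


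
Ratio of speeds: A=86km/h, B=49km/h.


Ratio = 86:49
GCD = 1
Simplified = 86:49
Time ratio (same distance) = 49:86
Speed ratio = 86:49

86:49


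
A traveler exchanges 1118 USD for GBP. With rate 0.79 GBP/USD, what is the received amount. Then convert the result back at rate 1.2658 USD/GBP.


Amount × rate = 1118 × 0.79 = 883.22 GBP
Round-trip: 883.22 × 1.2658 = 1117.98 USD
= 883.22 GBP, then 1117.98 USD

883.22 GBP, then 1117.98 USD


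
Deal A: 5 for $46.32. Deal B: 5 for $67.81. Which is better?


Deal A: $46.32/5 = $9.2640/unit
Deal B: $67.81/5 = $13.5620/unit
A is cheaper per unit
= Deal A

Deal A


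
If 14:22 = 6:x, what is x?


Cross multiply: 14 × x = 22 × 6
14x = 132
x = 132 / 14
= 9.43

9.43


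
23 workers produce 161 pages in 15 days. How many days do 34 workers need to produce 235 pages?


Days ∝ work / workers, so d₂ = d₁ × (m₁/m₂) × (w₂/w₁)
Workers factor (inverse): 23/34 ≈ 0.6765
Work factor (direct): 235/161 ≈ 1.4596
d₂ = 15 × 23/34 × 235/161 = (15 × 23 × 235) / (34 × 161) = 81075/5474
≈ 14.81 days

14.81 days


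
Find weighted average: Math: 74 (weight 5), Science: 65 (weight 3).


Numerator = 74×5 + 65×3
= 370 + 195
= 565
Total weight = 8
Weighted avg = 565/8
= 70.63

70.63


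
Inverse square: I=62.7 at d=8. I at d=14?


I₁d₁² = I₂d₂²
I₂ = I₁ × (d₁/d₂)²
= 62.7 × (8/14)²
= 62.7 × 64/196
= 4012.8/196
≈ 20.4735

20.4735


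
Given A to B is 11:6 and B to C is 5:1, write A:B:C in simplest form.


Match B: multiply A:B by 5 → 55:30
Multiply B:C by 6 → 30:6
Combined: 55:30:6
GCD = 1
= 55:30:6

55:30:6


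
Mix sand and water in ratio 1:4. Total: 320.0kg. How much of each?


Total parts = 1 + 4 = 5
sand: 320.0 × 1/5 = 64.0kg
water: 320.0 × 4/5 = 256.0kg
= 64.0kg and 256.0kg

64.0kg and 256.0kg


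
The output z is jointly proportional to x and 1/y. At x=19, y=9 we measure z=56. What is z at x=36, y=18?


z = k·x/y
Solve for k using the known point: k = z·y/x = 56×9/19 = 504/19 ≈ 26.5263
Now evaluate at x=36, y=18:
z = k × 36 / 18 = (504 × 36) / (19 × 18) = 18144/342
≈ 53.0526

53.0526


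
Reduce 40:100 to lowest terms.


GCD(40, 100) = 20
40/20 : 100/20
= 2:5

2:5


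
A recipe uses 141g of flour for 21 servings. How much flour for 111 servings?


Direct proportion: y/x = constant
k = 141/21 ≈ 6.7143
y₂ = k × 111 = 141 × 111 / 21 = 15651/21
≈ 745.29

745.29


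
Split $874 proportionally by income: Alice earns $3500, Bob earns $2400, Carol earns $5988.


Total income = 3500 + 2400 + 5988 = $11888
Alice: $874 × 3500/11888 = $257.32
Bob: $874 × 2400/11888 = $176.45
Carol: $874 × 5988/11888 = $440.23
= Alice: $257.32, Bob: $176.45, Carol: $440.23

Alice: $257.32, Bob: $176.45, Carol: $440.23


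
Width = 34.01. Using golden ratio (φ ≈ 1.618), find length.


φ = (1 + √5) / 2 ≈ 1.618
Length = width × φ = 34.01 × 1.618 = 55.02818
≈ 55.03

55.03


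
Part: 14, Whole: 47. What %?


Percentage = (part / whole) × 100
= (14 / 47) × 100
≈ 29.79%

29.79%


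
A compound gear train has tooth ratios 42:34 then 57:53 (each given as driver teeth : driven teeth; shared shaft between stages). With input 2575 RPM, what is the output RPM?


Stage 1: RPM_B = RPM_A × t_A/t_B = 2575 × 42/34 = 108150/34 ≈ 3180.88
B and C share a shaft → RPM_C = RPM_B
Stage 2: RPM_D = RPM_C × t_C/t_D = RPM_A × (t_A×t_C)/(t_B×t_D)
Overall ratio = (42×57)/(34×53) = 2394/1802
RPM_D = 2575 × 2394/1802 = 6164550/1802
≈ 3420.95 RPM

3420.95 RPM


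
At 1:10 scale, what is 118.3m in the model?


Model size = real / scale
= 118.3 / 10
= 11.8300 m

11.8300 m


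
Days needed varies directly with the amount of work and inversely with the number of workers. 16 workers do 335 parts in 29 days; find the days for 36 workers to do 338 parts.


Days ∝ work / workers, so d₂ = d₁ × (m₁/m₂) × (w₂/w₁)
Workers factor (inverse): 16/36 ≈ 0.4444
Work factor (direct): 338/335 ≈ 1.0090
d₂ = 29 × 16/36 × 338/335 = (29 × 16 × 338) / (36 × 335) = 156832/12060
≈ 13.00 days

13.00 days


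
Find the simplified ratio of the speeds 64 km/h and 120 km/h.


Ratio = 64:120
GCD = 8
Simplified = 8:15
Time ratio (same distance) = 15:8
Speed ratio = 8:15

8:15


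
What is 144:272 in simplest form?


GCD(144, 272) = 16
144/16 : 272/16
= 9:17

9:17


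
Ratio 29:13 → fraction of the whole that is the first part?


Total parts = 29 + 13 = 42
First part: 29/42 = 29/42
= 29/42

29/42


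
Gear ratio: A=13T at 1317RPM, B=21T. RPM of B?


Gear ratio = 13:21 = 13:21
RPM_B = RPM_A × (teeth_A / teeth_B)
= 1317 × (13/21)
= 815.3 RPM

815.3 RPM


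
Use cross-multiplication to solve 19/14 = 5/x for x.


Cross multiply: 19 × x = 14 × 5
19x = 70
x = 70 / 19
= 3.68

3.68


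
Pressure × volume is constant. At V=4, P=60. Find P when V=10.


Inverse proportion: x × y = constant
k = 4 × 60 = 240
y₂ = k / 10 = 240 / 10
= 24.00

24.00


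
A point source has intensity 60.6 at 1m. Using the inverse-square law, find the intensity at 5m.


I₁d₁² = I₂d₂²
I₂ = I₁ × (d₁/d₂)²
= 60.6 × (1/5)²
= 60.6 × 1/25
= 60.6/25
= 2.4240

2.4240


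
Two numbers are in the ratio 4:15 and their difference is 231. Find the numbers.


Let A = 4k, B = 15k.
15k - 4k = 231
11k = 231 → k = 231/11 = 21
A = 4×21 = 84, B = 15×21 = 315
= A = 84, B = 315

A = 84, B = 315


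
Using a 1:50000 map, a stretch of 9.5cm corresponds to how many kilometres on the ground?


Real distance = map distance × scale
= 9.5cm × 50000
= 475000 cm = 4750.0 m
= 4.750 km

4.750 km


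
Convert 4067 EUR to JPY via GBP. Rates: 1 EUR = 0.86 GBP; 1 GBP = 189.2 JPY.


Step 1: 4067 EUR × 0.86 = 3497.62 GBP
Step 2: 3497.62 GBP × 189.2 = 661749.70 JPY
Implied rate EUR→JPY = 0.86 × 189.2 = 162.7120
= 661749.70 JPY

661749.70 JPY
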